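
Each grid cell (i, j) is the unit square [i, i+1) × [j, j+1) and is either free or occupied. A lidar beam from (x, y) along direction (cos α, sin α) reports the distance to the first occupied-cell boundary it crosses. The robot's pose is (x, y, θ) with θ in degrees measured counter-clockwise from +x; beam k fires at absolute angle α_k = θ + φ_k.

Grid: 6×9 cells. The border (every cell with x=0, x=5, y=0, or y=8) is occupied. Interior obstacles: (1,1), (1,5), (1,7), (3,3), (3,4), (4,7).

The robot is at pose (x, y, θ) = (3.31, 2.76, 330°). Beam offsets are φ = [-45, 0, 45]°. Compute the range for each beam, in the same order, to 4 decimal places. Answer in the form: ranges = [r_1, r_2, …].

beam 1: φ=-45°, α=285°
  dir = (cos 285°, sin 285°) = (0.2588, -0.9659); from cell (3,2)
  next x-line at t=2.6660, next y-line at t=0.7868; Δt_x=3.8637, Δt_y=1.0353
    y: enter (3,1) at t=0.7868
    y: enter (3,0) at t=1.8221 ← occupied
  → r_1 = 1.8221
beam 2: φ=0°, α=330°
  dir = (cos 330°, sin 330°) = (0.8660, -0.5000); from cell (3,2)
  next x-line at t=0.7967, next y-line at t=1.5200; Δt_x=1.1547, Δt_y=2.0000
    x: enter (4,2) at t=0.7967
    y: enter (4,1) at t=1.5200
    x: enter (5,1) at t=1.9514 ← occupied
  → r_2 = 1.9514
beam 3: φ=45°, α=15°
  dir = (cos 15°, sin 15°) = (0.9659, 0.2588); from cell (3,2)
  next x-line at t=0.7143, next y-line at t=0.9273; Δt_x=1.0353, Δt_y=3.8637
    x: enter (4,2) at t=0.7143
    y: enter (4,3) at t=0.9273
    x: enter (5,3) at t=1.7496 ← occupied
  → r_3 = 1.7496

ranges = [1.8221, 1.9514, 1.7496]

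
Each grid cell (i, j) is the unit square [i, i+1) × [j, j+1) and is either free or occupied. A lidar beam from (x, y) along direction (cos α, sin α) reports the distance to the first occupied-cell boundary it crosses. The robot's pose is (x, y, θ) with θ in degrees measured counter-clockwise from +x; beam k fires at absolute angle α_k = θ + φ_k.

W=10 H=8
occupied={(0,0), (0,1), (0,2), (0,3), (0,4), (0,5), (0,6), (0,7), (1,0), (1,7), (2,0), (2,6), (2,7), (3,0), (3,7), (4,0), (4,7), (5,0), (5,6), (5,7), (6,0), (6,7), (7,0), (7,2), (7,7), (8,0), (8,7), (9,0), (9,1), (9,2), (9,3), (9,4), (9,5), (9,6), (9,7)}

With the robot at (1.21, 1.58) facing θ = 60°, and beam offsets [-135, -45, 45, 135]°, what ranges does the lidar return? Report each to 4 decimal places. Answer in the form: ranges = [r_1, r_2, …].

beam 1: φ=-135°, α=285°
  d=(0.2588,-0.9659)  start (1,1)  tX=3.0523 tY=0.6005  stride 1/|dx|=3.8637 1/|dy|=1.0353
    cross y-line → (1,0), t=0.6005 (wall)
  → r_1 = 0.6005
beam 2: φ=-45°, α=15°
  d=(0.9659,0.2588)  start (1,1)  tX=0.8179 tY=1.6228  stride 1/|dx|=1.0353 1/|dy|=3.8637
    cross x-line → (2,1), t=0.8179
    cross y-line → (2,2), t=1.6228
    cross x-line → (3,2), t=1.8531
    cross x-line → (4,2), t=2.8884
    cross x-line → (5,2), t=3.9237
    cross x-line → (6,2), t=4.9590
    cross y-line → (6,3), t=5.4865
    cross x-line → (7,3), t=5.9942
    cross x-line → (8,3), t=7.0295
    cross x-line → (9,3), t=8.0648 (wall)
  → r_2 = 8.0648
beam 3: φ=45°, α=105°
  d=(-0.2588,0.9659)  start (1,1)  tX=0.8114 tY=0.4348  stride 1/|dx|=3.8637 1/|dy|=1.0353
    cross y-line → (1,2), t=0.4348
    cross x-line → (0,2), t=0.8114 (wall)
  → r_3 = 0.8114
beam 4: φ=135°, α=195°
  d=(-0.9659,-0.2588)  start (1,1)  tX=0.2174 tY=2.2409  stride 1/|dx|=1.0353 1/|dy|=3.8637
    cross x-line → (0,1), t=0.2174 (wall)
  → r_4 = 0.2174

ranges = [0.6005, 8.0648, 0.8114, 0.2174]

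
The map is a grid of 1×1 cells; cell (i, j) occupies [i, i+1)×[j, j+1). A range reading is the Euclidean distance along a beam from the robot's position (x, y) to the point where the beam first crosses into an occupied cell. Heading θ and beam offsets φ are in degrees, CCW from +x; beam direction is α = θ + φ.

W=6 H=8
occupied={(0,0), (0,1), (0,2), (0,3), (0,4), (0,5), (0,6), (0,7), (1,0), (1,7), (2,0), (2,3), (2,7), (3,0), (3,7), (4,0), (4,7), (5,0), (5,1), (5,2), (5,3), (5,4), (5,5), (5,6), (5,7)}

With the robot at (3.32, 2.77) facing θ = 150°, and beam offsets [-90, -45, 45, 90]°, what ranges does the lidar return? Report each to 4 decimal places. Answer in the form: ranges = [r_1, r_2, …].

beam 1: φ=-90°, α=60°
  direction (0.5000, 0.8660); cell (3,2); t to first gridline: x 1.3600, y 0.2656 (then +2.0000 / +1.1547)
    (3,3) via y @ 0.2656
    (4,3) via x @ 1.3600
    (4,4) via y @ 1.4203
    (4,5) via y @ 2.5750
    (5,5) via x @ 3.3600  # hit
  → r_1 = 3.3600
beam 2: φ=-45°, α=105°
  direction (-0.2588, 0.9659); cell (3,2); t to first gridline: x 1.2364, y 0.2381 (then +3.8637 / +1.0353)
    (3,3) via y @ 0.2381
    (2,3) via x @ 1.2364  # hit
  → r_2 = 1.2364
beam 3: φ=45°, α=195°
  direction (-0.9659, -0.2588); cell (3,2); t to first gridline: x 0.3313, y 2.9751 (then +1.0353 / +3.8637)
    (2,2) via x @ 0.3313
    (1,2) via x @ 1.3666
    (0,2) via x @ 2.4018  # hit
  → r_3 = 2.4018
beam 4: φ=90°, α=240°
  direction (-0.5000, -0.8660); cell (3,2); t to first gridline: x 0.6400, y 0.8891 (then +2.0000 / +1.1547)
    (2,2) via x @ 0.6400
    (2,1) via y @ 0.8891
    (2,0) via y @ 2.0438  # hit
  → r_4 = 2.0438

ranges = [3.3600, 1.2364, 2.4018, 2.0438]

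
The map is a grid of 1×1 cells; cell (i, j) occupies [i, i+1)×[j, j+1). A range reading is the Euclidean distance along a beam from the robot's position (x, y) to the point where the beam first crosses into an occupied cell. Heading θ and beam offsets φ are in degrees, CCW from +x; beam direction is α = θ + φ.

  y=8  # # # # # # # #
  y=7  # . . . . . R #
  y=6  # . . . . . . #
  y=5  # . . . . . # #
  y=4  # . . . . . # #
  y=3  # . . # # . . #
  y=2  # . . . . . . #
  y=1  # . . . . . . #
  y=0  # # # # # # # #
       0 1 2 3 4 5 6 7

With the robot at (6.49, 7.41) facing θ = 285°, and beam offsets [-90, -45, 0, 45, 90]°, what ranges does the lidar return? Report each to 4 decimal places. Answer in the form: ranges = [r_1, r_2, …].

beam 1: φ=-90°, α=195°
  d=(-0.9659,-0.2588)  start (6,7)  tX=0.5073 tY=1.5841  stride 1/|dx|=1.0353 1/|dy|=3.8637
    cross x-line → (5,7), t=0.5073
    cross x-line → (4,7), t=1.5426
    cross y-line → (4,6), t=1.5841
    cross x-line → (3,6), t=2.5778
    cross x-line → (2,6), t=3.6131
    cross x-line → (1,6), t=4.6484
    cross y-line → (1,5), t=5.4478
    cross x-line → (0,5), t=5.6837 (wall)
  → r_1 = 5.6837
beam 2: φ=-45°, α=240°
  d=(-0.5000,-0.8660)  start (6,7)  tX=0.9800 tY=0.4734  stride 1/|dx|=2.0000 1/|dy|=1.1547
    cross y-line → (6,6), t=0.4734
    cross x-line → (5,6), t=0.9800
    cross y-line → (5,5), t=1.6281
    cross y-line → (5,4), t=2.7828
    cross x-line → (4,4), t=2.9800
    cross y-line → (4,3), t=3.9375 (wall)
  → r_2 = 3.9375
beam 3: φ=0°, α=285°
  d=(0.2588,-0.9659)  start (6,7)  tX=1.9705 tY=0.4245  stride 1/|dx|=3.8637 1/|dy|=1.0353
    cross y-line → (6,6), t=0.4245
    cross y-line → (6,5), t=1.4597 (wall)
  → r_3 = 1.4597
beam 4: φ=45°, α=330°
  d=(0.8660,-0.5000)  start (6,7)  tX=0.5889 tY=0.8200  stride 1/|dx|=1.1547 1/|dy|=2.0000
    cross x-line → (7,7), t=0.5889 (wall)
  → r_4 = 0.5889
beam 5: φ=90°, α=15°
  d=(0.9659,0.2588)  start (6,7)  tX=0.5280 tY=2.2796  stride 1/|dx|=1.0353 1/|dy|=3.8637
    cross x-line → (7,7), t=0.5280 (wall)
  → r_5 = 0.5280

ranges = [5.6837, 3.9375, 1.4597, 0.5889, 0.5280]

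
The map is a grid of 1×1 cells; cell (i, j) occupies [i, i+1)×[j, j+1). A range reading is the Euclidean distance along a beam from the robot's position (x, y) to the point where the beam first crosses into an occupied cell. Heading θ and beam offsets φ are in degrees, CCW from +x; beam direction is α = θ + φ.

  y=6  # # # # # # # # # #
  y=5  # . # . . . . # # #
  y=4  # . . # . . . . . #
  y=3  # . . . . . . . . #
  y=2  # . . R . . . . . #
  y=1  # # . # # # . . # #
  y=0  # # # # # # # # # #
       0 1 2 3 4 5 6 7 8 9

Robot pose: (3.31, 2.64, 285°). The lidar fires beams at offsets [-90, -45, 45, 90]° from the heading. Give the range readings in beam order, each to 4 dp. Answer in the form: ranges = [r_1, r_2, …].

beam 1: φ=-90°, α=195°
  d=(-0.9659,-0.2588)  start (3,2)  tX=0.3209 tY=2.4728  stride 1/|dx|=1.0353 1/|dy|=3.8637
    cross x-line → (2,2), t=0.3209
    cross x-line → (1,2), t=1.3562
    cross x-line → (0,2), t=2.3915 (wall)
  → r_1 = 2.3915
beam 2: φ=-45°, α=240°
  d=(-0.5000,-0.8660)  start (3,2)  tX=0.6200 tY=0.7390  stride 1/|dx|=2.0000 1/|dy|=1.1547
    cross x-line → (2,2), t=0.6200
    cross y-line → (2,1), t=0.7390
    cross y-line → (2,0), t=1.8937 (wall)
  → r_2 = 1.8937
beam 3: φ=45°, α=330°
  d=(0.8660,-0.5000)  start (3,2)  tX=0.7967 tY=1.2800  stride 1/|dx|=1.1547 1/|dy|=2.0000
    cross x-line → (4,2), t=0.7967
    cross y-line → (4,1), t=1.2800 (wall)
  → r_3 = 1.2800
beam 4: φ=90°, α=15°
  d=(0.9659,0.2588)  start (3,2)  tX=0.7143 tY=1.3909  stride 1/|dx|=1.0353 1/|dy|=3.8637
    cross x-line → (4,2), t=0.7143
    cross y-line → (4,3), t=1.3909
    cross x-line → (5,3), t=1.7496
    cross x-line → (6,3), t=2.7849
    cross x-line → (7,3), t=3.8202
    cross x-line → (8,3), t=4.8554
    cross y-line → (8,4), t=5.2546
    cross x-line → (9,4), t=5.8907 (wall)
  → r_4 = 5.8907

ranges = [2.3915, 1.8937, 1.2800, 5.8907]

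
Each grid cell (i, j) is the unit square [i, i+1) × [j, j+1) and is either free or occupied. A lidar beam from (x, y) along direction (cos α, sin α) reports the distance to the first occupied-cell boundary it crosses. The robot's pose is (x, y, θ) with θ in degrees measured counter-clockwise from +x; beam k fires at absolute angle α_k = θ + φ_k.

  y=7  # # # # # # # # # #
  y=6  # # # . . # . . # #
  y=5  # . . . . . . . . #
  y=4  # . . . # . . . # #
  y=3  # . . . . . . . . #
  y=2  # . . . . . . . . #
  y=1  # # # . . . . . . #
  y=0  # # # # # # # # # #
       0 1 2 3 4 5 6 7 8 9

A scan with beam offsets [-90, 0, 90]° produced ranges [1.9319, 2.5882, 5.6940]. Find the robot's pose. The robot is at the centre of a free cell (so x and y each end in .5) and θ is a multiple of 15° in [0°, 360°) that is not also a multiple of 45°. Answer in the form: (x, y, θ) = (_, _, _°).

(x, y, θ) = (6.5, 3.5, 105°)

Enumerate (i+0.5, j+0.5, θ) over the 40 free cells and 16 admissible headings. For each, cast all 3 beams and compare to the given ranges.
  (8.5, 1.5, 255°): beam 1 = 7.7646 ≠ 1.9319 ✗
  (5.5, 4.5, 240°): beam 1 = 0.5774 ≠ 1.9319 ✗
  (7.5, 6.5, 330°): beam 1 = 6.3509 ≠ 1.9319 ✗
  …
  (6.5, 3.5, 105°): r_1=1.9319, r_2=2.5882, r_3=5.6940 — all match ✓
Only this pose fits every beam.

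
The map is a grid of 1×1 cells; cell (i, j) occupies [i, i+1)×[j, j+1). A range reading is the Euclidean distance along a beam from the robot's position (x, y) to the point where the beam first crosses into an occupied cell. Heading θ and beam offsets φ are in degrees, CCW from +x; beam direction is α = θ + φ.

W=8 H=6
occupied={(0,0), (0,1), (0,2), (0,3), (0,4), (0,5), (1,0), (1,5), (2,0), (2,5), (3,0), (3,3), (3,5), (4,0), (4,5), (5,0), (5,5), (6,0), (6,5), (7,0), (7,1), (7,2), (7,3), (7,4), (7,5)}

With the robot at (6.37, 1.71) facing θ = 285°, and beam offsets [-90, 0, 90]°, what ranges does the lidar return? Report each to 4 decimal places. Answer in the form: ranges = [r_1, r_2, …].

ranges = [2.7432, 0.7350, 0.6522]

beam 1: φ=-90°, α=195°
  direction (-0.9659, -0.2588); cell (6,1); t to first gridline: x 0.3831, y 2.7432 (then +1.0353 / +3.8637)
    (5,1) via x @ 0.3831
    (4,1) via x @ 1.4183
    (3,1) via x @ 2.4536
    (3,0) via y @ 2.7432  # hit
  → r_1 = 2.7432
beam 2: φ=0°, α=285°
  direction (0.2588, -0.9659); cell (6,1); t to first gridline: x 2.4341, y 0.7350 (then +3.8637 / +1.0353)
    (6,0) via y @ 0.7350  # hit
  → r_2 = 0.7350
beam 3: φ=90°, α=15°
  direction (0.9659, 0.2588); cell (6,1); t to first gridline: x 0.6522, y 1.1205 (then +1.0353 / +3.8637)
    (7,1) via x @ 0.6522  # hit
  → r_3 = 0.6522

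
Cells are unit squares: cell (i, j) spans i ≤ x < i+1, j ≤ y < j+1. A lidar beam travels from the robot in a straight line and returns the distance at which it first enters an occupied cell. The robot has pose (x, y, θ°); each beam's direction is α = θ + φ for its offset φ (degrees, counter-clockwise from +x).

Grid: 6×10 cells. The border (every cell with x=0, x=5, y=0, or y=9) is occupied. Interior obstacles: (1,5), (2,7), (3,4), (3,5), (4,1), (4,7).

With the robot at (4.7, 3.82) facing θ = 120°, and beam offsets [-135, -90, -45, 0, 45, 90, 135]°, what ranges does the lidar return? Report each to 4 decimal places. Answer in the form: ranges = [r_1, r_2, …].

ranges = [0.3106, 0.3464, 1.1591, 1.4000, 0.7247, 4.2724, 1.8842]

beam 1: φ=-135°, α=345°
  cosα=0.9659 sinα=-0.2588 | (4,3) | tMaxX 0.3106 tMaxY 3.1682 | tΔX 1.0353 tΔY 3.8637
    t=0.3106 [x] (5,3) — stop
  → r_1 = 0.3106
beam 2: φ=-90°, α=30°
  cosα=0.8660 sinα=0.5000 | (4,3) | tMaxX 0.3464 tMaxY 0.3600 | tΔX 1.1547 tΔY 2.0000
    t=0.3464 [x] (5,3) — stop
  → r_2 = 0.3464
beam 3: φ=-45°, α=75°
  cosα=0.2588 sinα=0.9659 | (4,3) | tMaxX 1.1591 tMaxY 0.1863 | tΔX 3.8637 tΔY 1.0353
    t=0.1863 [y] (4,4)
    t=1.1591 [x] (5,4) — stop
  → r_3 = 1.1591
beam 4: φ=0°, α=120°
  cosα=-0.5000 sinα=0.8660 | (4,3) | tMaxX 1.4000 tMaxY 0.2078 | tΔX 2.0000 tΔY 1.1547
    t=0.2078 [y] (4,4)
    t=1.3625 [y] (4,5)
    t=1.4000 [x] (3,5) — stop
  → r_4 = 1.4000
beam 5: φ=45°, α=165°
  cosα=-0.9659 sinα=0.2588 | (4,3) | tMaxX 0.7247 tMaxY 0.6955 | tΔX 1.0353 tΔY 3.8637
    t=0.6955 [y] (4,4)
    t=0.7247 [x] (3,4) — stop
  → r_5 = 0.7247
beam 6: φ=90°, α=210°
  cosα=-0.8660 sinα=-0.5000 | (4,3) | tMaxX 0.8083 tMaxY 1.6400 | tΔX 1.1547 tΔY 2.0000
    t=0.8083 [x] (3,3)
    t=1.6400 [y] (3,2)
    t=1.9630 [x] (2,2)
    t=3.1177 [x] (1,2)
    t=3.6400 [y] (1,1)
    t=4.2724 [x] (0,1) — stop
  → r_6 = 4.2724
beam 7: φ=135°, α=255°
  cosα=-0.2588 sinα=-0.9659 | (4,3) | tMaxX 2.7046 tMaxY 0.8489 | tΔX 3.8637 tΔY 1.0353
    t=0.8489 [y] (4,2)
    t=1.8842 [y] (4,1) — stop
  → r_7 = 1.8842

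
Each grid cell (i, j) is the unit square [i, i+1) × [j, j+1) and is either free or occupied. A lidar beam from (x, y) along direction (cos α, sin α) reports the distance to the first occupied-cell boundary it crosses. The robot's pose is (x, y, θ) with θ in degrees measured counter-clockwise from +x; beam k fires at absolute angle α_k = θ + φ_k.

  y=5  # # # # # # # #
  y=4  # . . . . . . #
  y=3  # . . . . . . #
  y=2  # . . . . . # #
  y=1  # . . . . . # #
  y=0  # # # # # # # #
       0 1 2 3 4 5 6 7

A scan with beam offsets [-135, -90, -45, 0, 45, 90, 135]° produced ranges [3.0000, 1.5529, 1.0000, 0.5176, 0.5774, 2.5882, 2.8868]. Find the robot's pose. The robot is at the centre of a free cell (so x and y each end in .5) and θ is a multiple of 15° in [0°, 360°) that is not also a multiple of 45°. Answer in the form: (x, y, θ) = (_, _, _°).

Enumerate (i+0.5, j+0.5, θ) over the 22 free cells and 16 admissible headings. For each, cast all 7 beams and compare to the given ranges.
  (3.5, 2.5, 60°): beam 1 = 1.5529 ≠ 3.0000 ✗
  (1.5, 3.5, 150°): beam 1 = 5.6940 ≠ 3.0000 ✗
  (1.5, 4.5, 195°): beam 1 = 0.5774 ≠ 3.0000 ✗
  (2.5, 3.5, 255°): beam 1 = 1.7321 ≠ 3.0000 ✗
  …
  (5.5, 2.5, 345°): r_1=3.0000, r_2=1.5529, r_3=1.0000, r_4=0.5176, r_5=0.5774, r_6=2.5882, r_7=2.8868 — all match ✓
No second candidate reproduces the full scan.

(x, y, θ) = (5.5, 2.5, 345°)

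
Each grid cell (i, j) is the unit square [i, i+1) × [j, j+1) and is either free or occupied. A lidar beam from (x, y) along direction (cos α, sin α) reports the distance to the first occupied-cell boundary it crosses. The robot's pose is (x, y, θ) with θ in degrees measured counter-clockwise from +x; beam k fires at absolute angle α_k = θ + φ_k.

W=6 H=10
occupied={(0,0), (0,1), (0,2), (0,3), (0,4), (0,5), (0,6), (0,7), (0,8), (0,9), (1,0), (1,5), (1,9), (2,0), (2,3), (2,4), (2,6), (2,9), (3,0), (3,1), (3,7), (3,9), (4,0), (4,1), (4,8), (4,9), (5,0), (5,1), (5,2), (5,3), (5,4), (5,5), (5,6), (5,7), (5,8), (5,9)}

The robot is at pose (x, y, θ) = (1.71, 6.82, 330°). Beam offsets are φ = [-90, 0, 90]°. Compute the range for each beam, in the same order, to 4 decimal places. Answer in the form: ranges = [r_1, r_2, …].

beam 1: φ=-90°, α=240°
  dir = (cos 240°, sin 240°) = (-0.5000, -0.8660); from cell (1,6)
  next x-line at t=1.4200, next y-line at t=0.9469; Δt_x=2.0000, Δt_y=1.1547
    y: enter (1,5) at t=0.9469 ← occupied
  → r_1 = 0.9469
beam 2: φ=0°, α=330°
  dir = (cos 330°, sin 330°) = (0.8660, -0.5000); from cell (1,6)
  next x-line at t=0.3349, next y-line at t=1.6400; Δt_x=1.1547, Δt_y=2.0000
    x: enter (2,6) at t=0.3349 ← occupied
  → r_2 = 0.3349
beam 3: φ=90°, α=60°
  dir = (cos 60°, sin 60°) = (0.5000, 0.8660); from cell (1,6)
  next x-line at t=0.5800, next y-line at t=0.2078; Δt_x=2.0000, Δt_y=1.1547
    y: enter (1,7) at t=0.2078
    x: enter (2,7) at t=0.5800
    y: enter (2,8) at t=1.3625
    y: enter (2,9) at t=2.5172 ← occupied
  → r_3 = 2.5172

ranges = [0.9469, 0.3349, 2.5172]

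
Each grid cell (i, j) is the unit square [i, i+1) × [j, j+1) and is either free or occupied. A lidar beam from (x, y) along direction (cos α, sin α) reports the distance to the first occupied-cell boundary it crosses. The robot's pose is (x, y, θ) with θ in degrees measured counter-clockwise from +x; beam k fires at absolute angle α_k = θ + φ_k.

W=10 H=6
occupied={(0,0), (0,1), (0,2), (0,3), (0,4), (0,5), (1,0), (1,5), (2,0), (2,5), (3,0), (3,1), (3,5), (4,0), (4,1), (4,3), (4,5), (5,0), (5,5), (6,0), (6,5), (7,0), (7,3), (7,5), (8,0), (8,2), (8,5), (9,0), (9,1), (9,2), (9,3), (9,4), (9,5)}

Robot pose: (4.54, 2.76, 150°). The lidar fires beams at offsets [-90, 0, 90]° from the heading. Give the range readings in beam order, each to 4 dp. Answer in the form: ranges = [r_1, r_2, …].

ranges = [0.2771, 0.4800, 0.8776]

beam 1: φ=-90°, α=60°
  cosα=0.5000 sinα=0.8660 | (4,2) | tMaxX 0.9200 tMaxY 0.2771 | tΔX 2.0000 tΔY 1.1547
    t=0.2771 [y] (4,3) — stop
  → r_1 = 0.2771
beam 2: φ=0°, α=150°
  cosα=-0.8660 sinα=0.5000 | (4,2) | tMaxX 0.6235 tMaxY 0.4800 | tΔX 1.1547 tΔY 2.0000
    t=0.4800 [y] (4,3) — stop
  → r_2 = 0.4800
beam 3: φ=90°, α=240°
  cosα=-0.5000 sinα=-0.8660 | (4,2) | tMaxX 1.0800 tMaxY 0.8776 | tΔX 2.0000 tΔY 1.1547
    t=0.8776 [y] (4,1) — stop
  → r_3 = 0.8776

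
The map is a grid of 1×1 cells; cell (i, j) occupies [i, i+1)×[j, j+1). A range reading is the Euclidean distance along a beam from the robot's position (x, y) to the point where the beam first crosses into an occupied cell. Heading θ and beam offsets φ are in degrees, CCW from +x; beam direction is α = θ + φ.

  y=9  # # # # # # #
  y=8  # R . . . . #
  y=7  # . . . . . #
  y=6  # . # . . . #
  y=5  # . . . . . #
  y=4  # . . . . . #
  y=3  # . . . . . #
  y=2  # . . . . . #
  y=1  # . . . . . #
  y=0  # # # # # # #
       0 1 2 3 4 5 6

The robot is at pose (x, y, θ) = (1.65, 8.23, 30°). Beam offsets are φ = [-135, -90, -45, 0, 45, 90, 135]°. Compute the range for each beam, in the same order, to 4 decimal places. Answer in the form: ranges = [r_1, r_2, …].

ranges = [2.5114, 1.4203, 4.5035, 1.5400, 0.7972, 0.8891, 0.6729]

beam 1: φ=-135°, α=255°
  direction (-0.2588, -0.9659); cell (1,8); t to first gridline: x 2.5114, y 0.2381 (then +3.8637 / +1.0353)
    (1,7) via y @ 0.2381
    (1,6) via y @ 1.2734
    (1,5) via y @ 2.3087
    (0,5) via x @ 2.5114  # hit
  → r_1 = 2.5114
beam 2: φ=-90°, α=300°
  direction (0.5000, -0.8660); cell (1,8); t to first gridline: x 0.7000, y 0.2656 (then +2.0000 / +1.1547)
    (1,7) via y @ 0.2656
    (2,7) via x @ 0.7000
    (2,6) via y @ 1.4203  # hit
  → r_2 = 1.4203
beam 3: φ=-45°, α=345°
  direction (0.9659, -0.2588); cell (1,8); t to first gridline: x 0.3623, y 0.8887 (then +1.0353 / +3.8637)
    (2,8) via x @ 0.3623
    (2,7) via y @ 0.8887
    (3,7) via x @ 1.3976
    (4,7) via x @ 2.4329
    (5,7) via x @ 3.4682
    (6,7) via x @ 4.5035  # hit
  → r_3 = 4.5035
beam 4: φ=0°, α=30°
  direction (0.8660, 0.5000); cell (1,8); t to first gridline: x 0.4041, y 1.5400 (then +1.1547 / +2.0000)
    (2,8) via x @ 0.4041
    (2,9) via y @ 1.5400  # hit
  → r_4 = 1.5400
beam 5: φ=45°, α=75°
  direction (0.2588, 0.9659); cell (1,8); t to first gridline: x 1.3523, y 0.7972 (then +3.8637 / +1.0353)
    (1,9) via y @ 0.7972  # hit
  → r_5 = 0.7972
beam 6: φ=90°, α=120°
  direction (-0.5000, 0.8660); cell (1,8); t to first gridline: x 1.3000, y 0.8891 (then +2.0000 / +1.1547)
    (1,9) via y @ 0.8891  # hit
  → r_6 = 0.8891
beam 7: φ=135°, α=165°
  direction (-0.9659, 0.2588); cell (1,8); t to first gridline: x 0.6729, y 2.9751 (then +1.0353 / +3.8637)
    (0,8) via x @ 0.6729  # hit
  → r_7 = 0.6729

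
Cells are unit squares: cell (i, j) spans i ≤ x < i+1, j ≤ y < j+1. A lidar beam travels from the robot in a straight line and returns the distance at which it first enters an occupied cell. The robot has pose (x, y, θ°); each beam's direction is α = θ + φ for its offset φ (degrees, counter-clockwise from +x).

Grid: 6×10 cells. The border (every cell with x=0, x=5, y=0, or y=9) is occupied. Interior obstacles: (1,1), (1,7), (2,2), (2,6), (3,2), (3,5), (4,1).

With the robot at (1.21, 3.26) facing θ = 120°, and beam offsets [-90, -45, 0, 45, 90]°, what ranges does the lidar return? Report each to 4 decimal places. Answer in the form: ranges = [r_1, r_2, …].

beam 1: φ=-90°, α=30°
  direction (0.8660, 0.5000); cell (1,3); t to first gridline: x 0.9122, y 1.4800 (then +1.1547 / +2.0000)
    (2,3) via x @ 0.9122
    (2,4) via y @ 1.4800
    (3,4) via x @ 2.0669
    (4,4) via x @ 3.2216
    (4,5) via y @ 3.4800
    (5,5) via x @ 4.3763  # hit
  → r_1 = 4.3763
beam 2: φ=-45°, α=75°
  direction (0.2588, 0.9659); cell (1,3); t to first gridline: x 3.0523, y 0.7661 (then +3.8637 / +1.0353)
    (1,4) via y @ 0.7661
    (1,5) via y @ 1.8014
    (1,6) via y @ 2.8367
    (2,6) via x @ 3.0523  # hit
  → r_2 = 3.0523
beam 3: φ=0°, α=120°
  direction (-0.5000, 0.8660); cell (1,3); t to first gridline: x 0.4200, y 0.8545 (then +2.0000 / +1.1547)
    (0,3) via x @ 0.4200  # hit
  → r_3 = 0.4200
beam 4: φ=45°, α=165°
  direction (-0.9659, 0.2588); cell (1,3); t to first gridline: x 0.2174, y 2.8591 (then +1.0353 / +3.8637)
    (0,3) via x @ 0.2174  # hit
  → r_4 = 0.2174
beam 5: φ=90°, α=210°
  direction (-0.8660, -0.5000); cell (1,3); t to first gridline: x 0.2425, y 0.5200 (then +1.1547 / +2.0000)
    (0,3) via x @ 0.2425  # hit
  → r_5 = 0.2425

ranges = [4.3763, 3.0523, 0.4200, 0.2174, 0.2425]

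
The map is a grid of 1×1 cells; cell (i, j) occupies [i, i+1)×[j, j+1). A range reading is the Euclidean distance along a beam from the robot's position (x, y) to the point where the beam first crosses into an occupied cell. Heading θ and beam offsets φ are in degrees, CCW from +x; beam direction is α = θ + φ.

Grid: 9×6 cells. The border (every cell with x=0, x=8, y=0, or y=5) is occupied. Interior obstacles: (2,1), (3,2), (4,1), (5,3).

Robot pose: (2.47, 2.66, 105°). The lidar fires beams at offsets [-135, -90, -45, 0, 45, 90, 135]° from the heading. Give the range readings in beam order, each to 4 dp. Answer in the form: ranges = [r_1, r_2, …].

ranges = [0.6120, 0.5487, 2.7020, 2.4225, 1.6974, 1.5219, 0.7621]

beam 1: φ=-135°, α=330°
  direction (0.8660, -0.5000); cell (2,2); t to first gridline: x 0.6120, y 1.3200 (then +1.1547 / +2.0000)
    (3,2) via x @ 0.6120  # hit
  → r_1 = 0.6120
beam 2: φ=-90°, α=15°
  direction (0.9659, 0.2588); cell (2,2); t to first gridline: x 0.5487, y 1.3137 (then +1.0353 / +3.8637)
    (3,2) via x @ 0.5487  # hit
  → r_2 = 0.5487
beam 3: φ=-45°, α=60°
  direction (0.5000, 0.8660); cell (2,2); t to first gridline: x 1.0600, y 0.3926 (then +2.0000 / +1.1547)
    (2,3) via y @ 0.3926
    (3,3) via x @ 1.0600
    (3,4) via y @ 1.5473
    (3,5) via y @ 2.7020  # hit
  → r_3 = 2.7020
beam 4: φ=0°, α=105°
  direction (-0.2588, 0.9659); cell (2,2); t to first gridline: x 1.8159, y 0.3520 (then +3.8637 / +1.0353)
    (2,3) via y @ 0.3520
    (2,4) via y @ 1.3873
    (1,4) via x @ 1.8159
    (1,5) via y @ 2.4225  # hit
  → r_4 = 2.4225
beam 5: φ=45°, α=150°
  direction (-0.8660, 0.5000); cell (2,2); t to first gridline: x 0.5427, y 0.6800 (then +1.1547 / +2.0000)
    (1,2) via x @ 0.5427
    (1,3) via y @ 0.6800
    (0,3) via x @ 1.6974  # hit
  → r_5 = 1.6974
beam 6: φ=90°, α=195°
  direction (-0.9659, -0.2588); cell (2,2); t to first gridline: x 0.4866, y 2.5500 (then +1.0353 / +3.8637)
    (1,2) via x @ 0.4866
    (0,2) via x @ 1.5219  # hit
  → r_6 = 1.5219
beam 7: φ=135°, α=240°
  direction (-0.5000, -0.8660); cell (2,2); t to first gridline: x 0.9400, y 0.7621 (then +2.0000 / +1.1547)
    (2,1) via y @ 0.7621  # hit
  → r_7 = 0.7621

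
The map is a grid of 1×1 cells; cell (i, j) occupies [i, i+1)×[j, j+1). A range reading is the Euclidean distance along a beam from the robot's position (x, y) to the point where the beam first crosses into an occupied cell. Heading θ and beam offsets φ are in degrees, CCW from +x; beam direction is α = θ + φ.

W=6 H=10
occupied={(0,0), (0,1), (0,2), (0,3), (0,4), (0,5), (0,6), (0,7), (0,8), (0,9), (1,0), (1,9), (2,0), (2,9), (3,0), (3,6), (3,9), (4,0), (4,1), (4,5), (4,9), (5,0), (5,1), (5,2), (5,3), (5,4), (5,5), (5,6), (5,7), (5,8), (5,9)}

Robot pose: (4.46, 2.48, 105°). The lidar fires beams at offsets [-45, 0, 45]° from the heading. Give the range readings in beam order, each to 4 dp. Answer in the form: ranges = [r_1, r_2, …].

ranges = [1.0800, 3.6442, 3.9953]

beam 1: φ=-45°, α=60°
  d=(0.5000,0.8660)  start (4,2)  tX=1.0800 tY=0.6004  stride 1/|dx|=2.0000 1/|dy|=1.1547
    cross y-line → (4,3), t=0.6004
    cross x-line → (5,3), t=1.0800 (wall)
  → r_1 = 1.0800
beam 2: φ=0°, α=105°
  d=(-0.2588,0.9659)  start (4,2)  tX=1.7773 tY=0.5383  stride 1/|dx|=3.8637 1/|dy|=1.0353
    cross y-line → (4,3), t=0.5383
    cross y-line → (4,4), t=1.5736
    cross x-line → (3,4), t=1.7773
    cross y-line → (3,5), t=2.6089
    cross y-line → (3,6), t=3.6442 (wall)
  → r_2 = 3.6442
beam 3: φ=45°, α=150°
  d=(-0.8660,0.5000)  start (4,2)  tX=0.5312 tY=1.0400  stride 1/|dx|=1.1547 1/|dy|=2.0000
    cross x-line → (3,2), t=0.5312
    cross y-line → (3,3), t=1.0400
    cross x-line → (2,3), t=1.6859
    cross x-line → (1,3), t=2.8406
    cross y-line → (1,4), t=3.0400
    cross x-line → (0,4), t=3.9953 (wall)
  → r_3 = 3.9953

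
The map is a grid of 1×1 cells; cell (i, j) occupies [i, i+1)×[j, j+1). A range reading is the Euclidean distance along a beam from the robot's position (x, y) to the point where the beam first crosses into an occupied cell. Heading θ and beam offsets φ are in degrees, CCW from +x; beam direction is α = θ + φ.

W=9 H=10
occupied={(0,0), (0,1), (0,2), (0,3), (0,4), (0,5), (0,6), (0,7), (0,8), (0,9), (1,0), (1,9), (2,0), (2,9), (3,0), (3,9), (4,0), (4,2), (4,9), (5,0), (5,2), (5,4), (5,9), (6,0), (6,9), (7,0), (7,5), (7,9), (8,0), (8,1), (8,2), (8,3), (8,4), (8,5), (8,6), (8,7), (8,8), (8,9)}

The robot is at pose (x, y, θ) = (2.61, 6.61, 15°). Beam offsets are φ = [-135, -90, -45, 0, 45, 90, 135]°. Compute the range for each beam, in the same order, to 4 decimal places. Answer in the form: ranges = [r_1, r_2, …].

ranges = [3.2200, 5.8079, 3.2200, 5.5801, 2.7597, 2.4743, 1.8591]

beam 1: φ=-135°, α=240°
  d=(-0.5000,-0.8660)  start (2,6)  tX=1.2200 tY=0.7044  stride 1/|dx|=2.0000 1/|dy|=1.1547
    cross y-line → (2,5), t=0.7044
    cross x-line → (1,5), t=1.2200
    cross y-line → (1,4), t=1.8591
    cross y-line → (1,3), t=3.0138
    cross x-line → (0,3), t=3.2200 (wall)
  → r_1 = 3.2200
beam 2: φ=-90°, α=285°
  d=(0.2588,-0.9659)  start (2,6)  tX=1.5068 tY=0.6315  stride 1/|dx|=3.8637 1/|dy|=1.0353
    cross y-line → (2,5), t=0.6315
    cross x-line → (3,5), t=1.5068
    cross y-line → (3,4), t=1.6668
    cross y-line → (3,3), t=2.7021
    cross y-line → (3,2), t=3.7373
    cross y-line → (3,1), t=4.7726
    cross x-line → (4,1), t=5.3705
    cross y-line → (4,0), t=5.8079 (wall)
  → r_2 = 5.8079
beam 3: φ=-45°, α=330°
  d=(0.8660,-0.5000)  start (2,6)  tX=0.4503 tY=1.2200  stride 1/|dx|=1.1547 1/|dy|=2.0000
    cross x-line → (3,6), t=0.4503
    cross y-line → (3,5), t=1.2200
    cross x-line → (4,5), t=1.6050
    cross x-line → (5,5), t=2.7597
    cross y-line → (5,4), t=3.2200 (wall)
  → r_3 = 3.2200
beam 4: φ=0°, α=15°
  d=(0.9659,0.2588)  start (2,6)  tX=0.4038 tY=1.5068  stride 1/|dx|=1.0353 1/|dy|=3.8637
    cross x-line → (3,6), t=0.4038
    cross x-line → (4,6), t=1.4390
    cross y-line → (4,7), t=1.5068
    cross x-line → (5,7), t=2.4743
    cross x-line → (6,7), t=3.5096
    cross x-line → (7,7), t=4.5449
    cross y-line → (7,8), t=5.3705
    cross x-line → (8,8), t=5.5801 (wall)
  → r_4 = 5.5801
beam 5: φ=45°, α=60°
  d=(0.5000,0.8660)  start (2,6)  tX=0.7800 tY=0.4503  stride 1/|dx|=2.0000 1/|dy|=1.1547
    cross y-line → (2,7), t=0.4503
    cross x-line → (3,7), t=0.7800
    cross y-line → (3,8), t=1.6050
    cross y-line → (3,9), t=2.7597 (wall)
  → r_5 = 2.7597
beam 6: φ=90°, α=105°
  d=(-0.2588,0.9659)  start (2,6)  tX=2.3569 tY=0.4038  stride 1/|dx|=3.8637 1/|dy|=1.0353
    cross y-line → (2,7), t=0.4038
    cross y-line → (2,8), t=1.4390
    cross x-line → (1,8), t=2.3569
    cross y-line → (1,9), t=2.4743 (wall)
  → r_6 = 2.4743
beam 7: φ=135°, α=150°
  d=(-0.8660,0.5000)  start (2,6)  tX=0.7044 tY=0.7800  stride 1/|dx|=1.1547 1/|dy|=2.0000
    cross x-line → (1,6), t=0.7044
    cross y-line → (1,7), t=0.7800
    cross x-line → (0,7), t=1.8591 (wall)
  → r_7 = 1.8591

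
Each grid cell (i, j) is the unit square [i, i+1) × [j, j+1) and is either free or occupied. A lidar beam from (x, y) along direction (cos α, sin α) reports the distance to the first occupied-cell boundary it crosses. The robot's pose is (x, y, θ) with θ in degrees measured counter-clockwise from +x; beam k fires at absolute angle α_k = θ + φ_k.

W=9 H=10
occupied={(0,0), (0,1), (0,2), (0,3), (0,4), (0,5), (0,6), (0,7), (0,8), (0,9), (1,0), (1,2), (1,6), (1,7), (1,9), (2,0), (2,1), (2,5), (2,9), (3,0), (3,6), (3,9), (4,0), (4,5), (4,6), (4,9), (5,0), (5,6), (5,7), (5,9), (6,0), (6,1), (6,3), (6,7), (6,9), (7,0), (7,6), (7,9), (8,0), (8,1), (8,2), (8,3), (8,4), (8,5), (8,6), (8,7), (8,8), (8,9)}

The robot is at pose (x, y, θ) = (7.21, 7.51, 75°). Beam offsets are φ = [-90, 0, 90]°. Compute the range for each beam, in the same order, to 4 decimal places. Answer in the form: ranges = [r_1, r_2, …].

beam 1: φ=-90°, α=345°
  dir = (cos 345°, sin 345°) = (0.9659, -0.2588); from cell (7,7)
  next x-line at t=0.8179, next y-line at t=1.9705; Δt_x=1.0353, Δt_y=3.8637
    x: enter (8,7) at t=0.8179 ← occupied
  → r_1 = 0.8179
beam 2: φ=0°, α=75°
  dir = (cos 75°, sin 75°) = (0.2588, 0.9659); from cell (7,7)
  next x-line at t=3.0523, next y-line at t=0.5073; Δt_x=3.8637, Δt_y=1.0353
    y: enter (7,8) at t=0.5073
    y: enter (7,9) at t=1.5426 ← occupied
  → r_2 = 1.5426
beam 3: φ=90°, α=165°
  dir = (cos 165°, sin 165°) = (-0.9659, 0.2588); from cell (7,7)
  next x-line at t=0.2174, next y-line at t=1.8932; Δt_x=1.0353, Δt_y=3.8637
    x: enter (6,7) at t=0.2174 ← occupied
  → r_3 = 0.2174

ranges = [0.8179, 1.5426, 0.2174]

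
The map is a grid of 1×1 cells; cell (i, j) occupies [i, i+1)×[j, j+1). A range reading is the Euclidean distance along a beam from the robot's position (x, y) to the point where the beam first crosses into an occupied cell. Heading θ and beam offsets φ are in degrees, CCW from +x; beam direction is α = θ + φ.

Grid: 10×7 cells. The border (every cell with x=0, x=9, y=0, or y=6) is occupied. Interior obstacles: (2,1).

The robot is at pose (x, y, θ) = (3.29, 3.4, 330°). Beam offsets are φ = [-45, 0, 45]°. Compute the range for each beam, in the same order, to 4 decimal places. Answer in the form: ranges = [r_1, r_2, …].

beam 1: φ=-45°, α=285°
  direction (0.2588, -0.9659); cell (3,3); t to first gridline: x 2.7432, y 0.4141 (then +3.8637 / +1.0353)
    (3,2) via y @ 0.4141
    (3,1) via y @ 1.4494
    (3,0) via y @ 2.4847  # hit
  → r_1 = 2.4847
beam 2: φ=0°, α=330°
  direction (0.8660, -0.5000); cell (3,3); t to first gridline: x 0.8198, y 0.8000 (then +1.1547 / +2.0000)
    (3,2) via y @ 0.8000
    (4,2) via x @ 0.8198
    (5,2) via x @ 1.9745
    (5,1) via y @ 2.8000
    (6,1) via x @ 3.1292
    (7,1) via x @ 4.2839
    (7,0) via y @ 4.8000  # hit
  → r_2 = 4.8000
beam 3: φ=45°, α=15°
  direction (0.9659, 0.2588); cell (3,3); t to first gridline: x 0.7350, y 2.3182 (then +1.0353 / +3.8637)
    (4,3) via x @ 0.7350
    (5,3) via x @ 1.7703
    (5,4) via y @ 2.3182
    (6,4) via x @ 2.8056
    (7,4) via x @ 3.8409
    (8,4) via x @ 4.8762
    (9,4) via x @ 5.9114  # hit
  → r_3 = 5.9114

ranges = [2.4847, 4.8000, 5.9114]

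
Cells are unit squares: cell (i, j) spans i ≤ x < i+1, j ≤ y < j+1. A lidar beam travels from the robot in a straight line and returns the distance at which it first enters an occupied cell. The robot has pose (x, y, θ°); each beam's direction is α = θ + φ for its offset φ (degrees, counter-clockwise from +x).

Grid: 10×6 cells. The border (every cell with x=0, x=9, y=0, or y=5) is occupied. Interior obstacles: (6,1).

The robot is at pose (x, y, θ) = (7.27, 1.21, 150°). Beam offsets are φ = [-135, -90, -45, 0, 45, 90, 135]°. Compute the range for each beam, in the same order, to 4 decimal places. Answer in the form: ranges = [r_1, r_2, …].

ranges = [1.7910, 3.4600, 3.9237, 0.3118, 0.2795, 0.2425, 0.2174]

beam 1: φ=-135°, α=15°
  cosα=0.9659 sinα=0.2588 | (7,1) | tMaxX 0.7558 tMaxY 3.0523 | tΔX 1.0353 tΔY 3.8637
    t=0.7558 [x] (8,1)
    t=1.7910 [x] (9,1) — stop
  → r_1 = 1.7910
beam 2: φ=-90°, α=60°
  cosα=0.5000 sinα=0.8660 | (7,1) | tMaxX 1.4600 tMaxY 0.9122 | tΔX 2.0000 tΔY 1.1547
    t=0.9122 [y] (7,2)
    t=1.4600 [x] (8,2)
    t=2.0669 [y] (8,3)
    t=3.2216 [y] (8,4)
    t=3.4600 [x] (9,4) — stop
  → r_2 = 3.4600
beam 3: φ=-45°, α=105°
  cosα=-0.2588 sinα=0.9659 | (7,1) | tMaxX 1.0432 tMaxY 0.8179 | tΔX 3.8637 tΔY 1.0353
    t=0.8179 [y] (7,2)
    t=1.0432 [x] (6,2)
    t=1.8531 [y] (6,3)
    t=2.8884 [y] (6,4)
    t=3.9237 [y] (6,5) — stop
  → r_3 = 3.9237
beam 4: φ=0°, α=150°
  cosα=-0.8660 sinα=0.5000 | (7,1) | tMaxX 0.3118 tMaxY 1.5800 | tΔX 1.1547 tΔY 2.0000
    t=0.3118 [x] (6,1) — stop
  → r_4 = 0.3118
beam 5: φ=45°, α=195°
  cosα=-0.9659 sinα=-0.2588 | (7,1) | tMaxX 0.2795 tMaxY 0.8114 | tΔX 1.0353 tΔY 3.8637
    t=0.2795 [x] (6,1) — stop
  → r_5 = 0.2795
beam 6: φ=90°, α=240°
  cosα=-0.5000 sinα=-0.8660 | (7,1) | tMaxX 0.5400 tMaxY 0.2425 | tΔX 2.0000 tΔY 1.1547
    t=0.2425 [y] (7,0) — stop
  → r_6 = 0.2425
beam 7: φ=135°, α=285°
  cosα=0.2588 sinα=-0.9659 | (7,1) | tMaxX 2.8205 tMaxY 0.2174 | tΔX 3.8637 tΔY 1.0353
    t=0.2174 [y] (7,0) — stop
  → r_7 = 0.2174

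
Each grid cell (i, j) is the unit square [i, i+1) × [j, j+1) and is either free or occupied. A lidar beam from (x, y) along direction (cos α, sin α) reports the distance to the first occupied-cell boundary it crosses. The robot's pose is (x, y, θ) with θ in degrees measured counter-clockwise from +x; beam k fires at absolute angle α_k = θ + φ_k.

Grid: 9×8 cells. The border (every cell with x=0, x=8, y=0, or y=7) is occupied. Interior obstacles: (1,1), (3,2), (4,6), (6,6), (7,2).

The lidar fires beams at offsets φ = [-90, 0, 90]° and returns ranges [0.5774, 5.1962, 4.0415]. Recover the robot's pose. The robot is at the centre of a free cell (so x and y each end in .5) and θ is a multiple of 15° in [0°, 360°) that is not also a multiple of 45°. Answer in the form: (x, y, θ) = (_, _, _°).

The pose lattice has 37·16 = 592 candidates. Test each by forward raycasting.
  (3.5, 6.5, 330°): beam 1 = 5.0000 ≠ 0.5774 ✗
  (6.5, 3.5, 60°): beam 1 = 1.0000 ≠ 0.5774 ✗
  (6.5, 1.5, 240°): beam 1 = 2.8868 ≠ 0.5774 ✗
  (5.5, 1.5, 285°): beam 1 = 1.9319 ≠ 0.5774 ✗
  (5.5, 5.5, 240°): beam 1 = 1.0000 ≠ 0.5774 ✗
  …
  (3.5, 3.5, 30°): r_1=0.5774, r_2=5.1962, r_3=4.0415 — all match ✓
No second candidate reproduces the full scan.

(x, y, θ) = (3.5, 3.5, 30°)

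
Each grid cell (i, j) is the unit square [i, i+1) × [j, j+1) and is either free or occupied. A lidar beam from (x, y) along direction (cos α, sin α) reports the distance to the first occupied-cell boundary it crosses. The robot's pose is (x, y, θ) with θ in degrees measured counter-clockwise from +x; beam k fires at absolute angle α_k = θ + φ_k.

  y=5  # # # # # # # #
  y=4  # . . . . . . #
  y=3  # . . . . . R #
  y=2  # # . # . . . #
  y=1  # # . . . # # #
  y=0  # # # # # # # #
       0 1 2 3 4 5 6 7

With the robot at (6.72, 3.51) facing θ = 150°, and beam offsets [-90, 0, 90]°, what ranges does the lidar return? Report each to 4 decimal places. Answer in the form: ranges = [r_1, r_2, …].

ranges = [0.5600, 2.9800, 1.7436]

beam 1: φ=-90°, α=60°
  cosα=0.5000 sinα=0.8660 | (6,3) | tMaxX 0.5600 tMaxY 0.5658 | tΔX 2.0000 tΔY 1.1547
    t=0.5600 [x] (7,3) — stop
  → r_1 = 0.5600
beam 2: φ=0°, α=150°
  cosα=-0.8660 sinα=0.5000 | (6,3) | tMaxX 0.8314 tMaxY 0.9800 | tΔX 1.1547 tΔY 2.0000
    t=0.8314 [x] (5,3)
    t=0.9800 [y] (5,4)
    t=1.9861 [x] (4,4)
    t=2.9800 [y] (4,5) — stop
  → r_2 = 2.9800
beam 3: φ=90°, α=240°
  cosα=-0.5000 sinα=-0.8660 | (6,3) | tMaxX 1.4400 tMaxY 0.5889 | tΔX 2.0000 tΔY 1.1547
    t=0.5889 [y] (6,2)
    t=1.4400 [x] (5,2)
    t=1.7436 [y] (5,1) — stop
  → r_3 = 1.7436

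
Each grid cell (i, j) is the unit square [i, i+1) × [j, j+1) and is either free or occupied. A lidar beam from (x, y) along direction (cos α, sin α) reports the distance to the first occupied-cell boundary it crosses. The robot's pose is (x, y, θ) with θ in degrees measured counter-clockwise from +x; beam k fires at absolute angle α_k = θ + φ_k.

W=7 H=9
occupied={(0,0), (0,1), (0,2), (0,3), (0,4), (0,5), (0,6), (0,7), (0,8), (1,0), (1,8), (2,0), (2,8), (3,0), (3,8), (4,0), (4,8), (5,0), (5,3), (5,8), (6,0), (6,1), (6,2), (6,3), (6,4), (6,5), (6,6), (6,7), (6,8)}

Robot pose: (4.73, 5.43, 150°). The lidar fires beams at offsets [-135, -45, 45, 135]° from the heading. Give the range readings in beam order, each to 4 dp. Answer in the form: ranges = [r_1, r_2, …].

beam 1: φ=-135°, α=15°
  d=(0.9659,0.2588)  start (4,5)  tX=0.2795 tY=2.2023  stride 1/|dx|=1.0353 1/|dy|=3.8637
    cross x-line → (5,5), t=0.2795
    cross x-line → (6,5), t=1.3148 (wall)
  → r_1 = 1.3148
beam 2: φ=-45°, α=105°
  d=(-0.2588,0.9659)  start (4,5)  tX=2.8205 tY=0.5901  stride 1/|dx|=3.8637 1/|dy|=1.0353
    cross y-line → (4,6), t=0.5901
    cross y-line → (4,7), t=1.6254
    cross y-line → (4,8), t=2.6607 (wall)
  → r_2 = 2.6607
beam 3: φ=45°, α=195°
  d=(-0.9659,-0.2588)  start (4,5)  tX=0.7558 tY=1.6614  stride 1/|dx|=1.0353 1/|dy|=3.8637
    cross x-line → (3,5), t=0.7558
    cross y-line → (3,4), t=1.6614
    cross x-line → (2,4), t=1.7910
    cross x-line → (1,4), t=2.8263
    cross x-line → (0,4), t=3.8616 (wall)
  → r_3 = 3.8616
beam 4: φ=135°, α=285°
  d=(0.2588,-0.9659)  start (4,5)  tX=1.0432 tY=0.4452  stride 1/|dx|=3.8637 1/|dy|=1.0353
    cross y-line → (4,4), t=0.4452
    cross x-line → (5,4), t=1.0432
    cross y-line → (5,3), t=1.4804 (wall)
  → r_4 = 1.4804

ranges = [1.3148, 2.6607, 3.8616, 1.4804]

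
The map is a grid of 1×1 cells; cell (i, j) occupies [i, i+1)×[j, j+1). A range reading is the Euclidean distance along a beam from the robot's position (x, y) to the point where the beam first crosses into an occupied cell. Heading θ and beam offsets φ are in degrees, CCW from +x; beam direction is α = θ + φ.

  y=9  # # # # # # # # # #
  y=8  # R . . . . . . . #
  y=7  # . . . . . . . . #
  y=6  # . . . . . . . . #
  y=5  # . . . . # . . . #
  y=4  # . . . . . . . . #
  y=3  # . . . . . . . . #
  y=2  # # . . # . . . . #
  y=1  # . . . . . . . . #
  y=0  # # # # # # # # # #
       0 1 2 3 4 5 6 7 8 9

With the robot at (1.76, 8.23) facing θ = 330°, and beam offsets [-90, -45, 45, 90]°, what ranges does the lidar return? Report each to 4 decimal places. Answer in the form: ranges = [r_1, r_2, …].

beam 1: φ=-90°, α=240°
  cosα=-0.5000 sinα=-0.8660 | (1,8) | tMaxX 1.5200 tMaxY 0.2656 | tΔX 2.0000 tΔY 1.1547
    t=0.2656 [y] (1,7)
    t=1.4203 [y] (1,6)
    t=1.5200 [x] (0,6) — stop
  → r_1 = 1.5200
beam 2: φ=-45°, α=285°
  cosα=0.2588 sinα=-0.9659 | (1,8) | tMaxX 0.9273 tMaxY 0.2381 | tΔX 3.8637 tΔY 1.0353
    t=0.2381 [y] (1,7)
    t=0.9273 [x] (2,7)
    t=1.2734 [y] (2,6)
    t=2.3087 [y] (2,5)
    t=3.3439 [y] (2,4)
    t=4.3792 [y] (2,3)
    t=4.7910 [x] (3,3)
    t=5.4145 [y] (3,2)
    t=6.4498 [y] (3,1)
    t=7.4850 [y] (3,0) — stop
  → r_2 = 7.4850
beam 3: φ=45°, α=15°
  cosα=0.9659 sinα=0.2588 | (1,8) | tMaxX 0.2485 tMaxY 2.9751 | tΔX 1.0353 tΔY 3.8637
    t=0.2485 [x] (2,8)
    t=1.2837 [x] (3,8)
    t=2.3190 [x] (4,8)
    t=2.9751 [y] (4,9) — stop
  → r_3 = 2.9751
beam 4: φ=90°, α=60°
  cosα=0.5000 sinα=0.8660 | (1,8) | tMaxX 0.4800 tMaxY 0.8891 | tΔX 2.0000 tΔY 1.1547
    t=0.4800 [x] (2,8)
    t=0.8891 [y] (2,9) — stop
  → r_4 = 0.8891

ranges = [1.5200, 7.4850, 2.9751, 0.8891]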